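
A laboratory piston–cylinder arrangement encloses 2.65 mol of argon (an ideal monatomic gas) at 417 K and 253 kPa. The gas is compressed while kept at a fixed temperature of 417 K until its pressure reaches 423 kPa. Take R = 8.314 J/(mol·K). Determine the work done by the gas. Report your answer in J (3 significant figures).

Isothermal process: W = nRT ln(V₂/V₁) = nRT ln(P₁/P₂).
W = (2.65)(8.314)(417) × ln(253/423)
  = 9187 × ln(0.5981) = 9187 × -0.514
W_by_gas = -4722 J.

W ≈ -4720 J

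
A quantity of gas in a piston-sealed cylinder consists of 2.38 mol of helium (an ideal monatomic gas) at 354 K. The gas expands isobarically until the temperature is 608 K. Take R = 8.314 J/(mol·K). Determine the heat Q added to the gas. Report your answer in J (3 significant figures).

Q ≈ 12600 J

Isobaric: W = nRΔT = (2.38)(8.314)(254) = 5026 J.
ΔU = nCᵥΔT with Cᵥ = 3R/2: ΔU = (2.38)(12.47)(254) = 7539 J.
Q = ΔU + W = 7539 + 5026 = 12565 J.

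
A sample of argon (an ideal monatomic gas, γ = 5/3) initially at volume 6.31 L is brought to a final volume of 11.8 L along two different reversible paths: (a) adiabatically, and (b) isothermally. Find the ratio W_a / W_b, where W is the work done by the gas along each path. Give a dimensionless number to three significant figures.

W_a / W_b ≈ 0.818

Path (a) adiabatic: W = P₁V₁(1 − (V₁/V₂)^(γ−1))/(γ−1) → W_a/(P₁V₁) = 0.5118.
Path (b) isothermal: W = P₁V₁ ln(V₂/V₁) → W_b/(P₁V₁) = 0.626.
W_a / W_b = 0.5118 / 0.626 = 0.8176.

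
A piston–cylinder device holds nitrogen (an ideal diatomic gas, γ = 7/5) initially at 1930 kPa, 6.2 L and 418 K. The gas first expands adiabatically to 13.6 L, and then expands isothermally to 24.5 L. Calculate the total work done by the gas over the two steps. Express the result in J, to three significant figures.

Step 1 (adiabatic): W = (P₁V₁ − P₂V₂)/(γ−1) = (11966 − 8740)/0.4 = 8066 J.
After step 1: P = 642.6 kPa, V = 13.6 L, T = 305.3 K.
Step 2 (isothermal): W = P₁V₁ ln(V₂/V₁) = (8740) ln(24.5/13.6) = 5144 J.
W_total = 8066 + 5144 = 13210 J.

W_total ≈ 13200 J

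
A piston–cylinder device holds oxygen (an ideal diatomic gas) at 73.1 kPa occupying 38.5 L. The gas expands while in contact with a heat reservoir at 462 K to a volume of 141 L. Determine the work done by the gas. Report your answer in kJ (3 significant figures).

Isothermal: W = nRT ln(V₂/V₁) = P₁V₁ ln(V₂/V₁).
P₁V₁ = (73.1 kPa)(38.5 L) = 2814 J.
W = 2814 × ln(141/38.5) = 2814 × 1.298
W_by_gas = 3653 J.

W ≈ 3.65 kJ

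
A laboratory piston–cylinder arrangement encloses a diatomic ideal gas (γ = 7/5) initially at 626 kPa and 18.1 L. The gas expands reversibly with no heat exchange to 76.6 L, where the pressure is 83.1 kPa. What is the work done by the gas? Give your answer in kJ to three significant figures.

W ≈ 12.4 kJ

Adiabatic: W = (P₁V₁ − P₂V₂)/(γ − 1) with γ = 7/5.
P₁V₁ = 11331 J, P₂V₂ = 6365 J.
W = (11331 − 6365) / 0.4 = 12413 J.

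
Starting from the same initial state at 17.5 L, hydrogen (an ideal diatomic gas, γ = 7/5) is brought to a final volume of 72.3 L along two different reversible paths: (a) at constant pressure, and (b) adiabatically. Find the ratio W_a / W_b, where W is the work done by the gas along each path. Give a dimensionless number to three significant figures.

W_a / W_b ≈ 2.89

Path (a) isobaric: W = P₁(V₂ − V₁) → W_a/(P₁V₁) = 3.131.
Path (b) adiabatic: W = P₁V₁(1 − (V₁/V₂)^(γ−1))/(γ−1) → W_b/(P₁V₁) = 1.083.
W_a / W_b = 3.131 / 1.083 = 2.893.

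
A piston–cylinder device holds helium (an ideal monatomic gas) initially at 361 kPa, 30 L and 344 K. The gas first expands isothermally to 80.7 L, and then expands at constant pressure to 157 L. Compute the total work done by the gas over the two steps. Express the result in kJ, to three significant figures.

W_total ≈ 21.0 kJ

Step 1 (isothermal): W = P₁V₁ ln(V₂/V₁) = (10830) ln(80.7/30) = 10717 J.
After step 1: P = 134.2 kPa, V = 80.7 L, T = 344 K.
Step 2 (isobaric): W = PΔV = (134.2 kPa)(157 − 80.7 L) = 10240 J.
W_total = 10717 + 10240 = 20956 J.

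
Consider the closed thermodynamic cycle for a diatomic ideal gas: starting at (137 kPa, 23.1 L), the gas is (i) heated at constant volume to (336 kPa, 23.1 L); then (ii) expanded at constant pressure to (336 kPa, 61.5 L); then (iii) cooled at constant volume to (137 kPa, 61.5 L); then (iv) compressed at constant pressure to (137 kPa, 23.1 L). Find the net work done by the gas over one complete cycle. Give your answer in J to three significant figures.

W_net ≈ 7640 J

Constant-volume legs do no work.
W(ii) = (336)(61.5 − 23.1) = 12902 J; W(iv) = (137)(23.1 − 61.5) = -5261 J.
W_net = 12902 − 5261 = 7642 J (the clockwise enclosed area).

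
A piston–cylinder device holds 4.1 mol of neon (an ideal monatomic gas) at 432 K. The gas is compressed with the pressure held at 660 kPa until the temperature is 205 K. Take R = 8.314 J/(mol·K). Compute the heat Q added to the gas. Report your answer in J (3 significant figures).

Isobaric: W = nRΔT = (4.1)(8.314)(-227) = -7738 J.
ΔU = nCᵥΔT with Cᵥ = 3R/2: ΔU = (4.1)(12.47)(-227) = -11607 J.
Q = ΔU + W = -11607 − 7738 = -19345 J.

Q ≈ -19300 J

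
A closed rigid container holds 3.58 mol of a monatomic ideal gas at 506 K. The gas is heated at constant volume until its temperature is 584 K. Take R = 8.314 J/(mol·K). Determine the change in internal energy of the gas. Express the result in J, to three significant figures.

ΔU ≈ 3480 J

Constant volume ⇒ W = 0, so Q = ΔU = nCᵥΔT with Cᵥ = 3R/2 = 12.47 J/(mol·K).
ΔU = (3.58)(12.47)(584 − 506) = 3482 J.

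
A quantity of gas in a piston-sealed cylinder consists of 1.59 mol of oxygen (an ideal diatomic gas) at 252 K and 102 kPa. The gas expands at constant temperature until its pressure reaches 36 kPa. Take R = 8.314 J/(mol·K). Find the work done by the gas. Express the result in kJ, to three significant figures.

Isothermal process: W = nRT ln(V₂/V₁) = nRT ln(P₁/P₂).
W = (1.59)(8.314)(252) × ln(102/36)
  = 3331 × ln(2.833) = 3331 × 1.041
W_by_gas = 3469 J.

W ≈ 3.47 kJ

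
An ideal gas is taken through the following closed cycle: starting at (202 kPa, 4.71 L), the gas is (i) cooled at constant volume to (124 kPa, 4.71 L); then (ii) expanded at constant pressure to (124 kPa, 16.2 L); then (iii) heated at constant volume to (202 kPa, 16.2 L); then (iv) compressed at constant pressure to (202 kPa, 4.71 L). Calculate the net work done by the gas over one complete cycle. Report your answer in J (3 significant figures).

W_net ≈ -896 J

Constant-volume legs do no work.
W(ii) = (124)(16.2 − 4.71) = 1425 J; W(iv) = (202)(4.71 − 16.2) = -2321 J.
W_net = 1425 − 2321 = -896.2 J (the counter-clockwise enclosed area).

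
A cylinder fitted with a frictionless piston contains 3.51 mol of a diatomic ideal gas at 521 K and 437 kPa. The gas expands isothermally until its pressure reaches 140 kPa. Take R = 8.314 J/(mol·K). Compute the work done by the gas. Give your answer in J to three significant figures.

W ≈ 17300 J

Isothermal process: W = nRT ln(V₂/V₁) = nRT ln(P₁/P₂).
W = (3.51)(8.314)(521) × ln(437/140)
  = 15204 × ln(3.121) = 15204 × 1.138
W_by_gas = 17306 J.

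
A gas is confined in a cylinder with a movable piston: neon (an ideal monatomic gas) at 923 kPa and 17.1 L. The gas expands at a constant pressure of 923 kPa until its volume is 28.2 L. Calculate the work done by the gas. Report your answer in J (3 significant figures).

Isobaric: W = P ΔV.
W = (923 kPa)(28.2 − 17.1 L) = (923)(11.1) = 10245 J.

W ≈ 10200 J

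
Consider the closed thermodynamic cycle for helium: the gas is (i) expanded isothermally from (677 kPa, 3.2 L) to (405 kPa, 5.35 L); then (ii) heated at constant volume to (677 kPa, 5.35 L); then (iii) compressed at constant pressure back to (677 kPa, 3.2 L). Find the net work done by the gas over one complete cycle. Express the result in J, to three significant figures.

Leg (i): W = PᵢVᵢ ln(V_f/Vᵢ) = (2166) ln(5.35/3.2) = 1113 J.
Leg (ii): W = 0.
Leg (iii): W = PΔV = (677)(3.2 − 5.35) = -1456 J.
W_net = 1113 − 1456 = -342.1 J.

W_net ≈ -342 J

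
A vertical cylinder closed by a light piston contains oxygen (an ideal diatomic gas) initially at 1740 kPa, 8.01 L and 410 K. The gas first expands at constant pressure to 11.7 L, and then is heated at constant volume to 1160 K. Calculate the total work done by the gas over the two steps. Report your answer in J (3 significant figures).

W_total ≈ 6420 J

Step 1 (isobaric): W = PΔV = (1740 kPa)(11.7 − 8.01 L) = 6421 J.
Step 2 (isochoric): W = 0 (constant volume).
W_total = 6421 + 0 = 6421 J.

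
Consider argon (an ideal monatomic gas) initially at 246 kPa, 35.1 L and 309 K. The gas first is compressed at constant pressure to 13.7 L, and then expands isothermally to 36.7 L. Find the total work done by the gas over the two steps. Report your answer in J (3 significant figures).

Step 1 (isobaric): W = PΔV = (246 kPa)(13.7 − 35.1 L) = -5264 J.
After step 1: P = 246 kPa, V = 13.7 L, T = 120.6 K.
Step 2 (isothermal): W = P₁V₁ ln(V₂/V₁) = (3370) ln(36.7/13.7) = 3321 J.
W_total = -5264 + 3321 = -1943 J.

W_total ≈ -1940 J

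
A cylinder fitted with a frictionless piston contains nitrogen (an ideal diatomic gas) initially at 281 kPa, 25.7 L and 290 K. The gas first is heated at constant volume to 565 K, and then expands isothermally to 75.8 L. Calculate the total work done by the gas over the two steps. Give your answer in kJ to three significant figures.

Step 1 (isochoric): W = 0 (constant volume).
After step 1: P = 547.5 kPa (V unchanged).
Step 2 (isothermal): W = P₁V₁ ln(V₂/V₁) = (14070) ln(75.8/25.7) = 15218 J.
W_total = 0 + 15218 = 15218 J.

W_total ≈ 15.2 kJ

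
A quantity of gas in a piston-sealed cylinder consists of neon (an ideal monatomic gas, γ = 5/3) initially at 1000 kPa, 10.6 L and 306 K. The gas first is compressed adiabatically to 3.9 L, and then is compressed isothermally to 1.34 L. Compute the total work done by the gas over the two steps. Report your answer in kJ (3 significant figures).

W_total ≈ -37.1 kJ

Step 1 (adiabatic): W = (P₁V₁ − P₂V₂)/(γ−1) = (10600 − 20644)/0.667 = -15066 J.
After step 1: P = 5293 kPa, V = 3.9 L, T = 596 K.
Step 2 (isothermal): W = P₁V₁ ln(V₂/V₁) = (20644) ln(1.34/3.9) = -22054 J.
W_total = -15066 − 22054 = -37121 J.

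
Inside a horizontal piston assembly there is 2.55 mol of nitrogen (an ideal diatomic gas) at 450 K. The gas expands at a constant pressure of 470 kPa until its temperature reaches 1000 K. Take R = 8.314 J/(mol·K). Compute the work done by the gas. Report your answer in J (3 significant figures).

W ≈ 11700 J

Isobaric: W = P ΔV = nR ΔT.
W = (2.55)(8.314)(1000 − 450) = 11660 J.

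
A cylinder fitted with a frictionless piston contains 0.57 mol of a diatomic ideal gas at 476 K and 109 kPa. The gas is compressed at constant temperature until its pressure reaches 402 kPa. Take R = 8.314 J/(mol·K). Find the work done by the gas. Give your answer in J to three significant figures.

Isothermal process: W = nRT ln(V₂/V₁) = nRT ln(P₁/P₂).
W = (0.57)(8.314)(476) × ln(109/402)
  = 2256 × ln(0.2711) = 2256 × -1.305
W_by_gas = -2944 J.

W ≈ -2940 J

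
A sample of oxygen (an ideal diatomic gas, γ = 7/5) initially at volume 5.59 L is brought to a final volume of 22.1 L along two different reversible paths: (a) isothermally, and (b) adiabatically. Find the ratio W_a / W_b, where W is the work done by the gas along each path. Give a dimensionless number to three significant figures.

W_a / W_b ≈ 1.30

Path (a) isothermal: W = P₁V₁ ln(V₂/V₁) → W_a/(P₁V₁) = 1.375.
Path (b) adiabatic: W = P₁V₁(1 − (V₁/V₂)^(γ−1))/(γ−1) → W_b/(P₁V₁) = 1.057.
W_a / W_b = 1.375 / 1.057 = 1.3.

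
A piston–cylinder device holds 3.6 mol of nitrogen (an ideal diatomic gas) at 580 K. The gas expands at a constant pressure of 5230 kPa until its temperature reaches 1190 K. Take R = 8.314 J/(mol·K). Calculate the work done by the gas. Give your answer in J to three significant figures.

Isobaric: W = P ΔV = nR ΔT.
W = (3.6)(8.314)(1190 − 580) = 18258 J.

W ≈ 18300 J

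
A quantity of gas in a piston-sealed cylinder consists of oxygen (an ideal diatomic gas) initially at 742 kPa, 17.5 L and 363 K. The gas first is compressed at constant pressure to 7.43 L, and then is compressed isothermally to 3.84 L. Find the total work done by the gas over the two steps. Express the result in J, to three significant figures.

Step 1 (isobaric): W = PΔV = (742 kPa)(7.43 − 17.5 L) = -7472 J.
After step 1: P = 742 kPa, V = 7.43 L, T = 154.1 K.
Step 2 (isothermal): W = P₁V₁ ln(V₂/V₁) = (5513) ln(3.84/7.43) = -3639 J.
W_total = -7472 − 3639 = -11111 J.

W_total ≈ -11100 J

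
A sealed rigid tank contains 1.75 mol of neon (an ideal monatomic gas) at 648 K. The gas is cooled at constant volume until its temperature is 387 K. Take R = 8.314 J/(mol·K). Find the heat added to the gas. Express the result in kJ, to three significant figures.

Q ≈ -5.70 kJ

Constant volume ⇒ W = 0, so Q = ΔU = nCᵥΔT with Cᵥ = 3R/2 = 12.47 J/(mol·K).
ΔU = (1.75)(12.47)(387 − 648) = -5696 J.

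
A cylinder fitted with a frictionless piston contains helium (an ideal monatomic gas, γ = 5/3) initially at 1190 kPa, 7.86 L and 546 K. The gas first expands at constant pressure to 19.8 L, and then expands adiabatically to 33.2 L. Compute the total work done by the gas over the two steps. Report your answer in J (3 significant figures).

Step 1 (isobaric): W = PΔV = (1190 kPa)(19.8 − 7.86 L) = 14209 J.
After step 1: P = 1190 kPa, V = 19.8 L, T = 1375 K.
Step 2 (adiabatic): W = (P₁V₁ − P₂V₂)/(γ−1) = (23562 − 16694)/0.667 = 10302 J.
W_total = 14209 + 10302 = 24510 J.

W_total ≈ 24500 J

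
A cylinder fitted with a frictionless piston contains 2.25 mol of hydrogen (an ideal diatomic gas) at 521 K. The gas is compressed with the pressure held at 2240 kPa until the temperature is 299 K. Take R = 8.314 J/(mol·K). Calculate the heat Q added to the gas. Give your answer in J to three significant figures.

Q ≈ -14500 J

Isobaric: W = nRΔT = (2.25)(8.314)(-222) = -4153 J.
ΔU = nCᵥΔT with Cᵥ = 5R/2: ΔU = (2.25)(20.79)(-222) = -10382 J.
Q = ΔU + W = -10382 − 4153 = -14535 J.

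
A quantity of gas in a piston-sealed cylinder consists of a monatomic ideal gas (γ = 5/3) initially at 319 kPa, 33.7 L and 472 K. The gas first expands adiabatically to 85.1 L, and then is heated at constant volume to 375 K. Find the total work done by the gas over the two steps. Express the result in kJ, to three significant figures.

Step 1 (adiabatic): W = (P₁V₁ − P₂V₂)/(γ−1) = (10750 − 5797)/0.667 = 7430 J.
Step 2 (isochoric): W = 0 (constant volume).
W_total = 7430 + 0 = 7430 J.

W_total ≈ 7.43 kJ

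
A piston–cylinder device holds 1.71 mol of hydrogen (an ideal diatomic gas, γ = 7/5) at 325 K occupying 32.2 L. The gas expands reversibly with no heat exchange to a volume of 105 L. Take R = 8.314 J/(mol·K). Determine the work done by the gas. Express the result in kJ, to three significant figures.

Adiabatic: TV^(γ−1) = const with γ = 7/5.
T₂ = T₁ (V₁/V₂)^(γ−1) = 325 × (32.2/105)^0.4 = 325 × 0.6233 = 202.6 K.
W_by = nCᵥ(T₁ − T₂) = (1.71)(20.79)(325 − 202.6) = 4352 J.

W ≈ 4.35 kJ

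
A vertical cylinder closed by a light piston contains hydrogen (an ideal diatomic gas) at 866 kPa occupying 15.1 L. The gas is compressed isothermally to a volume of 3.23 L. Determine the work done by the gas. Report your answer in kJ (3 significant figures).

Isothermal: W = nRT ln(V₂/V₁) = P₁V₁ ln(V₂/V₁).
P₁V₁ = (866 kPa)(15.1 L) = 13077 J.
W = 13077 × ln(3.23/15.1) = 13077 × -1.542
W_by_gas = -20167 J.

W ≈ -20.2 kJ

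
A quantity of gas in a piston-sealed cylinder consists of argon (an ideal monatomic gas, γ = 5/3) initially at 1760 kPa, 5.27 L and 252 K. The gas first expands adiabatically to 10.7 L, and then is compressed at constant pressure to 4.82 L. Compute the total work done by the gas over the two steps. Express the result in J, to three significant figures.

W_total ≈ 2060 J

Step 1 (adiabatic): W = (P₁V₁ − P₂V₂)/(γ−1) = (9275 − 5785)/0.667 = 5236 J.
After step 1: P = 540.6 kPa, V = 10.7 L, T = 157.2 K.
Step 2 (isobaric): W = PΔV = (540.6 kPa)(4.82 − 10.7 L) = -3179 J.
W_total = 5236 − 3179 = 2057 J.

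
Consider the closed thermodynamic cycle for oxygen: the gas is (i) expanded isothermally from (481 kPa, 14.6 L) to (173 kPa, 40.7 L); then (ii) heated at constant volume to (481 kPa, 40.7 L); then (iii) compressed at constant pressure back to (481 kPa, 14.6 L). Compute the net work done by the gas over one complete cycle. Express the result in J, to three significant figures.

Leg (i): W = PᵢVᵢ ln(V_f/Vᵢ) = (7023) ln(40.7/14.6) = 7200 J.
Leg (ii): W = 0.
Leg (iii): W = PΔV = (481)(14.6 − 40.7) = -12554 J.
W_net = 7200 − 12554 = -5354 J.

W_net ≈ -5350 J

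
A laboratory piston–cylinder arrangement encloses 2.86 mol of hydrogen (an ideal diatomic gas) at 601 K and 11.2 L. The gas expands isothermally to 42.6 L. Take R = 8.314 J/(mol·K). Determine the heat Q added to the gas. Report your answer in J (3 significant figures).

Isothermal ⇒ ΔU = 0, so Q = W = nRT ln(V₂/V₁).
Q = (2.86)(8.314)(601) ln(42.6/11.2) = 14291 × 1.336 = 19091 J.

Q ≈ 19100 J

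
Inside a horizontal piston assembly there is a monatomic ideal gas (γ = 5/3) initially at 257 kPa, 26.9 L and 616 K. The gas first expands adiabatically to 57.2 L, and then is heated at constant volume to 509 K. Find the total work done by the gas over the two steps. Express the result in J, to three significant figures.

W_total ≈ 4100 J

Step 1 (adiabatic): W = (P₁V₁ − P₂V₂)/(γ−1) = (6913 − 4181)/0.667 = 4099 J.
Step 2 (isochoric): W = 0 (constant volume).
W_total = 4099 + 0 = 4099 J.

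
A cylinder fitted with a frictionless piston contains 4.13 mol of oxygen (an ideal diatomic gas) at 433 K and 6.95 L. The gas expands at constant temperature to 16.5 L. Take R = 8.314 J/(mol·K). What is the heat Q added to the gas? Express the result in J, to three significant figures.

Isothermal ⇒ ΔU = 0, so Q = W = nRT ln(V₂/V₁).
Q = (4.13)(8.314)(433) ln(16.5/6.95) = 14868 × 0.8646 = 12855 J.

Q ≈ 12900 J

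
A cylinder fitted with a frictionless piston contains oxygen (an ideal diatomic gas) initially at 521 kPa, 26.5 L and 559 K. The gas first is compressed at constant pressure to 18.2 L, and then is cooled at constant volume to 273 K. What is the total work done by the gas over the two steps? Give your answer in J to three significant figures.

W_total ≈ -4320 J

Step 1 (isobaric): W = PΔV = (521 kPa)(18.2 − 26.5 L) = -4324 J.
Step 2 (isochoric): W = 0 (constant volume).
W_total = -4324 + 0 = -4324 J.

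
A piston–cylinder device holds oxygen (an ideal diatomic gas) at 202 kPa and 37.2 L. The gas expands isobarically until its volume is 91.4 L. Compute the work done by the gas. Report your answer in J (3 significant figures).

Isobaric: W = P ΔV.
W = (202 kPa)(91.4 − 37.2 L) = (202)(54.2) = 10948 J.

W ≈ 10900 J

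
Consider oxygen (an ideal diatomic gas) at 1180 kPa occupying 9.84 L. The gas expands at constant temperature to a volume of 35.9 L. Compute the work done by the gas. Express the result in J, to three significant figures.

Isothermal: W = nRT ln(V₂/V₁) = P₁V₁ ln(V₂/V₁).
P₁V₁ = (1180 kPa)(9.84 L) = 11611 J.
W = 11611 × ln(35.9/9.84) = 11611 × 1.294
W_by_gas = 15028 J.

W ≈ 15000 J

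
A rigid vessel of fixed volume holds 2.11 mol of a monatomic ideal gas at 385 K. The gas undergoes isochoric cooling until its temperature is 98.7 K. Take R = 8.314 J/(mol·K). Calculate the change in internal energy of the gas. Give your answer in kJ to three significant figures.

ΔU ≈ -7.53 kJ

Constant volume ⇒ W = 0, so Q = ΔU = nCᵥΔT with Cᵥ = 3R/2 = 12.47 J/(mol·K).
ΔU = (2.11)(12.47)(98.7 − 385) = -7534 J.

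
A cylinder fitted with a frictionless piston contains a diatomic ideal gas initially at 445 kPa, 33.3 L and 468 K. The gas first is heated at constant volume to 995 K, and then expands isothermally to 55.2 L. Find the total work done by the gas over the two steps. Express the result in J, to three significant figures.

W_total ≈ 15900 J

Step 1 (isochoric): W = 0 (constant volume).
After step 1: P = 946.1 kPa (V unchanged).
Step 2 (isothermal): W = P₁V₁ ln(V₂/V₁) = (31505) ln(55.2/33.3) = 15923 J.
W_total = 0 + 15923 = 15923 J.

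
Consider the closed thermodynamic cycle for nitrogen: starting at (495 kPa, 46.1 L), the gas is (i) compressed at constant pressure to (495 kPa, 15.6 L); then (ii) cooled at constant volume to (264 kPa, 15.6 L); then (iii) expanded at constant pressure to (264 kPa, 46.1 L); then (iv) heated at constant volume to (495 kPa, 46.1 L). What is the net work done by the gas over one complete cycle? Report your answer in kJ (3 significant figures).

W_net ≈ -7.05 kJ

Constant-volume legs do no work.
W(i) = (495)(15.6 − 46.1) = -15098 J; W(iii) = (264)(46.1 − 15.6) = 8052 J.
W_net = -15098 + 8052 = -7046 J (the counter-clockwise enclosed area).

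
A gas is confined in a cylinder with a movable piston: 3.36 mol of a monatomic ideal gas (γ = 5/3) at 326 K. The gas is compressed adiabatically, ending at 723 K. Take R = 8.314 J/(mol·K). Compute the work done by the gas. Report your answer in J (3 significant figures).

W ≈ -16600 J

Adiabatic ⇒ Q = 0, so W_by = −ΔU = nCᵥ(T₁ − T₂).
Cᵥ = 3R/2 = 12.47 J/(mol·K).
W = (3.36)(12.47)(326 − 723) = -16635 J.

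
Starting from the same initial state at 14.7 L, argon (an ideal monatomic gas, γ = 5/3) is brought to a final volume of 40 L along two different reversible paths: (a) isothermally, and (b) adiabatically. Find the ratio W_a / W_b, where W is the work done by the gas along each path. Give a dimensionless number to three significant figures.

W_a / W_b ≈ 1.37

Path (a) isothermal: W = P₁V₁ ln(V₂/V₁) → W_a/(P₁V₁) = 1.001.
Path (b) adiabatic: W = P₁V₁(1 − (V₁/V₂)^(γ−1))/(γ−1) → W_b/(P₁V₁) = 0.7304.
W_a / W_b = 1.001 / 0.7304 = 1.371.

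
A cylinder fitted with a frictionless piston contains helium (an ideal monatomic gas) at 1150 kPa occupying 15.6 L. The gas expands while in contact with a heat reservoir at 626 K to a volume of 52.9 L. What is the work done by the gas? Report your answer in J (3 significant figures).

W ≈ 21900 J

Isothermal: W = nRT ln(V₂/V₁) = P₁V₁ ln(V₂/V₁).
P₁V₁ = (1150 kPa)(15.6 L) = 17940 J.
W = 17940 × ln(52.9/15.6) = 17940 × 1.221
W_by_gas = 21907 J.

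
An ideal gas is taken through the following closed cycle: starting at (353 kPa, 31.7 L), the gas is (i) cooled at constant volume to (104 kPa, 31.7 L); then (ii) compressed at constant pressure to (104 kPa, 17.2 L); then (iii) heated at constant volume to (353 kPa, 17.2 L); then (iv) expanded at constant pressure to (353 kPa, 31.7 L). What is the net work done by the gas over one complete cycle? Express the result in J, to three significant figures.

W_net ≈ 3610 J

Constant-volume legs do no work.
W(ii) = (104)(17.2 − 31.7) = -1508 J; W(iv) = (353)(31.7 − 17.2) = 5118 J.
W_net = -1508 + 5118 = 3610 J (the clockwise enclosed area).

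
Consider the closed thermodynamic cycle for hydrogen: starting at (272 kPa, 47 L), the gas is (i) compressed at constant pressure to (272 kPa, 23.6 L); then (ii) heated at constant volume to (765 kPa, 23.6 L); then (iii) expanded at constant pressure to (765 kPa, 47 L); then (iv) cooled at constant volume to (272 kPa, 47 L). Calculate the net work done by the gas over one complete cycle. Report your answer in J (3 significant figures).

W_net ≈ 11500 J

Constant-volume legs do no work.
W(i) = (272)(23.6 − 47) = -6365 J; W(iii) = (765)(47 − 23.6) = 17901 J.
W_net = -6365 + 17901 = 11536 J (the clockwise enclosed area).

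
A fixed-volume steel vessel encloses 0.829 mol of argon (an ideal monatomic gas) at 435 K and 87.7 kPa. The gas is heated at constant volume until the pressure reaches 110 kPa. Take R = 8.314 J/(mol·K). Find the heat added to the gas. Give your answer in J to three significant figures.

Q ≈ 1140 J

Constant volume ⇒ W = 0, so Q = ΔU = nCᵥΔT with Cᵥ = 3R/2 = 12.47 J/(mol·K).
At constant V, T₂/T₁ = P₂/P₁ ⇒ ΔT = T₁(P₂/P₁ − 1) = 435·(110/87.7 − 1) = 110.6 K.
ΔU = (0.829)(12.47)(110.6) = 1144 J.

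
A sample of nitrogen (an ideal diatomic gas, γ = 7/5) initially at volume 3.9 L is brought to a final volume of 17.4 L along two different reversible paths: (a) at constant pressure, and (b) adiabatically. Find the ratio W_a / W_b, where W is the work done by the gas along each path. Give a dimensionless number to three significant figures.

W_a / W_b ≈ 3.08

Path (a) isobaric: W = P₁(V₂ − V₁) → W_a/(P₁V₁) = 3.462.
Path (b) adiabatic: W = P₁V₁(1 − (V₁/V₂)^(γ−1))/(γ−1) → W_b/(P₁V₁) = 1.125.
W_a / W_b = 3.462 / 1.125 = 3.076.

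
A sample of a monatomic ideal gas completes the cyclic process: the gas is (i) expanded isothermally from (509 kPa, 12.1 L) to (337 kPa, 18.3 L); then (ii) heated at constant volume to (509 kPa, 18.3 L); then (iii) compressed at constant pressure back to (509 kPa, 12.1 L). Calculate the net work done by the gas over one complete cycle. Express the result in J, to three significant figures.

W_net ≈ -608 J

Leg (i): W = PᵢVᵢ ln(V_f/Vᵢ) = (6159) ln(18.3/12.1) = 2548 J.
Leg (ii): W = 0.
Leg (iii): W = PΔV = (509)(12.1 − 18.3) = -3156 J.
W_net = 2548 − 3156 = -607.9 J.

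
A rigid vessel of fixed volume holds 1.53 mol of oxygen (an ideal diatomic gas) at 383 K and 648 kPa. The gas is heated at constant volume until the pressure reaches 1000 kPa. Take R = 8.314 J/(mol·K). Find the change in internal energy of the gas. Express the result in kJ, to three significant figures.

Constant volume ⇒ W = 0, so Q = ΔU = nCᵥΔT with Cᵥ = 5R/2 = 20.79 J/(mol·K).
At constant V, T₂/T₁ = P₂/P₁ ⇒ ΔT = T₁(P₂/P₁ − 1) = 383·(1000/648 − 1) = 208 K.
ΔU = (1.53)(20.79)(208) = 6616 J.

ΔU ≈ 6.62 kJ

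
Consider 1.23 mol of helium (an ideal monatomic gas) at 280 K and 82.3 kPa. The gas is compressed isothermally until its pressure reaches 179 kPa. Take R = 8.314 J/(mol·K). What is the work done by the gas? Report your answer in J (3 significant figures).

Isothermal process: W = nRT ln(V₂/V₁) = nRT ln(P₁/P₂).
W = (1.23)(8.314)(280) × ln(82.3/179)
  = 2863 × ln(0.4598) = 2863 × -0.777
W_by_gas = -2225 J.

W ≈ -2220 J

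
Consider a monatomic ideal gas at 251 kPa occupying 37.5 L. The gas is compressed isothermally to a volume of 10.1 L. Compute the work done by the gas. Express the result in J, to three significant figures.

Isothermal: W = nRT ln(V₂/V₁) = P₁V₁ ln(V₂/V₁).
P₁V₁ = (251 kPa)(37.5 L) = 9412 J.
W = 9412 × ln(10.1/37.5) = 9412 × -1.312
W_by_gas = -12347 J.

W ≈ -12300 J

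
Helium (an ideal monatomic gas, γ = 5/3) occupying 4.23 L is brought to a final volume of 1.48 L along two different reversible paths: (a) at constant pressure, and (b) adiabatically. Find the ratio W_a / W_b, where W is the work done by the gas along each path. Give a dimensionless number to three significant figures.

Path (a) isobaric: W = P₁(V₂ − V₁) → W_a/(P₁V₁) = -0.6501.
Path (b) adiabatic: W = P₁V₁(1 − (V₁/V₂)^(γ−1))/(γ−1) → W_b/(P₁V₁) = -1.521.
W_a / W_b = -0.6501 / -1.521 = 0.4274.

W_a / W_b ≈ 0.427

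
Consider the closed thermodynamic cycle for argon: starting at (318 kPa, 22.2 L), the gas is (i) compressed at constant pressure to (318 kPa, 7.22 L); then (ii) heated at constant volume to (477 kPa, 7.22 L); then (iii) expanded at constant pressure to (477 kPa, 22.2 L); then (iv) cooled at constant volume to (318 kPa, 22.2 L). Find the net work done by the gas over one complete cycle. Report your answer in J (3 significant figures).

W_net ≈ 2380 J

Constant-volume legs do no work.
W(i) = (318)(7.22 − 22.2) = -4764 J; W(iii) = (477)(22.2 − 7.22) = 7145 J.
W_net = -4764 + 7145 = 2382 J (the clockwise enclosed area).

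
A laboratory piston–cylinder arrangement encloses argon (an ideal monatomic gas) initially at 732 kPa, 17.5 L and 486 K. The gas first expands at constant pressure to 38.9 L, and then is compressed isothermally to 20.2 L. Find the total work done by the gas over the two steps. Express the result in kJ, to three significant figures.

W_total ≈ -3.00 kJ

Step 1 (isobaric): W = PΔV = (732 kPa)(38.9 − 17.5 L) = 15665 J.
After step 1: P = 732 kPa, V = 38.9 L, T = 1080 K.
Step 2 (isothermal): W = P₁V₁ ln(V₂/V₁) = (28475) ln(20.2/38.9) = -18660 J.
W_total = 15665 − 18660 = -2995 J.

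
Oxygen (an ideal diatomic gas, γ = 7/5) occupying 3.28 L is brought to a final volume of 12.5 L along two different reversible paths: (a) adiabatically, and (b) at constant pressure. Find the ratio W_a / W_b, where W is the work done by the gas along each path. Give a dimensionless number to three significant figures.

W_a / W_b ≈ 0.369

Path (a) adiabatic: W = P₁V₁(1 − (V₁/V₂)^(γ−1))/(γ−1) → W_a/(P₁V₁) = 1.036.
Path (b) isobaric: W = P₁(V₂ − V₁) → W_b/(P₁V₁) = 2.811.
W_a / W_b = 1.036 / 2.811 = 0.3686.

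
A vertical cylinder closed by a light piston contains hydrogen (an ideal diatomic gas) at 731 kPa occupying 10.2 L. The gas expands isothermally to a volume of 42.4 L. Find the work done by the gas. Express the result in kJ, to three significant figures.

W ≈ 10.6 kJ

Isothermal: W = nRT ln(V₂/V₁) = P₁V₁ ln(V₂/V₁).
P₁V₁ = (731 kPa)(10.2 L) = 7456 J.
W = 7456 × ln(42.4/10.2) = 7456 × 1.425
W_by_gas = 10623 J.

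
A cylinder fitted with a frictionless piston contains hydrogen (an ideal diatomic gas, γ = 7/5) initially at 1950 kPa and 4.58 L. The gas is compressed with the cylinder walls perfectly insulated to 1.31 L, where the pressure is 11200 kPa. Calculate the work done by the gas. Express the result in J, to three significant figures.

W ≈ -14400 J

Adiabatic: W = (P₁V₁ − P₂V₂)/(γ − 1) with γ = 7/5.
P₁V₁ = 8931 J, P₂V₂ = 14672 J.
W = (8931 − 14672) / 0.4 = -14353 J.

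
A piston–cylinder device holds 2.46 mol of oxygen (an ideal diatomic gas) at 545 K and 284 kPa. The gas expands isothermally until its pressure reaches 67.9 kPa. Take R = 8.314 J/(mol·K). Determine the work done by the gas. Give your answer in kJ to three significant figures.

W ≈ 16.0 kJ

Isothermal process: W = nRT ln(V₂/V₁) = nRT ln(P₁/P₂).
W = (2.46)(8.314)(545) × ln(284/67.9)
  = 11147 × ln(4.183) = 11147 × 1.431
W_by_gas = 15950 J.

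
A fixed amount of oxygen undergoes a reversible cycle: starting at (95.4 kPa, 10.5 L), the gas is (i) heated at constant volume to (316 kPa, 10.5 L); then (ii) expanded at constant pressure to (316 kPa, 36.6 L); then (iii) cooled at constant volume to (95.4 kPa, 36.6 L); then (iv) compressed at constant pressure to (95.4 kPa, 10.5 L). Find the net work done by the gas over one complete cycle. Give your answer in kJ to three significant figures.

W_net ≈ 5.76 kJ

Constant-volume legs do no work.
W(ii) = (316)(36.6 − 10.5) = 8248 J; W(iv) = (95.4)(10.5 − 36.6) = -2490 J.
W_net = 8248 − 2490 = 5758 J (the clockwise enclosed area).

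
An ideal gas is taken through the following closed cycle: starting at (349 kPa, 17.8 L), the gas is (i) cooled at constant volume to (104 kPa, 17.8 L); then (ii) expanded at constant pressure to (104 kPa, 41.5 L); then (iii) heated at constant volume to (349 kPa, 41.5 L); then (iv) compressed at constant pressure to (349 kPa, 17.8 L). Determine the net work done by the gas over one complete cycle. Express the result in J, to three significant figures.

Constant-volume legs do no work.
W(ii) = (104)(41.5 − 17.8) = 2465 J; W(iv) = (349)(17.8 − 41.5) = -8271 J.
W_net = 2465 − 8271 = -5806 J (the counter-clockwise enclosed area).

W_net ≈ -5810 J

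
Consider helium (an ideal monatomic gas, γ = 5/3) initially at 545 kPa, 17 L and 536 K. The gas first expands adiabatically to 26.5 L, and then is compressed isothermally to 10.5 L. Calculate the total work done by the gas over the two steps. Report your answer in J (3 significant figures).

Step 1 (adiabatic): W = (P₁V₁ − P₂V₂)/(γ−1) = (9265 − 6892)/0.667 = 3560 J.
After step 1: P = 260.1 kPa, V = 26.5 L, T = 398.7 K.
Step 2 (isothermal): W = P₁V₁ ln(V₂/V₁) = (6892) ln(10.5/26.5) = -6380 J.
W_total = 3560 − 6380 = -2820 J.

W_total ≈ -2820 J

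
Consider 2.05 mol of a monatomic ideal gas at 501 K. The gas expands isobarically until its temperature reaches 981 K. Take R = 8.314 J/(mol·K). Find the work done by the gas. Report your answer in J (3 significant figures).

W ≈ 8180 J

Isobaric: W = P ΔV = nR ΔT.
W = (2.05)(8.314)(981 − 501) = 8181 J.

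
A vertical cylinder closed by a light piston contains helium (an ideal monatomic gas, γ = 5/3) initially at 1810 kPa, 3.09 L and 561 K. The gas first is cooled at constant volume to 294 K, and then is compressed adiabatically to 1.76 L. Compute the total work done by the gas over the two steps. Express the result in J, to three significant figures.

W_total ≈ -2000 J

Step 1 (isochoric): W = 0 (constant volume).
After step 1: P = 948.6 kPa (V unchanged).
Step 2 (adiabatic): W = (P₁V₁ − P₂V₂)/(γ−1) = (2931 − 4266)/0.667 = -2002 J.
W_total = 0 − 2002 = -2002 J.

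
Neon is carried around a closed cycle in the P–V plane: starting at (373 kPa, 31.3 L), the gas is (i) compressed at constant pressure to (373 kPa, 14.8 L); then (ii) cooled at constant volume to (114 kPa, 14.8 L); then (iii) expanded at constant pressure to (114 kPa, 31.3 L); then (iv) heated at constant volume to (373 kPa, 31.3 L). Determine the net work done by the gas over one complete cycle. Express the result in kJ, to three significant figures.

Constant-volume legs do no work.
W(i) = (373)(14.8 − 31.3) = -6154 J; W(iii) = (114)(31.3 − 14.8) = 1881 J.
W_net = -6154 + 1881 = -4274 J (the counter-clockwise enclosed area).

W_net ≈ -4.27 kJ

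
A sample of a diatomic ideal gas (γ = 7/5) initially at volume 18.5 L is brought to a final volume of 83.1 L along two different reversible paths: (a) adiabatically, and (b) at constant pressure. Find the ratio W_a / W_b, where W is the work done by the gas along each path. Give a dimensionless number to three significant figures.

Path (a) adiabatic: W = P₁V₁(1 − (V₁/V₂)^(γ−1))/(γ−1) → W_a/(P₁V₁) = 1.129.
Path (b) isobaric: W = P₁(V₂ − V₁) → W_b/(P₁V₁) = 3.492.
W_a / W_b = 1.129 / 3.492 = 0.3234.

W_a / W_b ≈ 0.323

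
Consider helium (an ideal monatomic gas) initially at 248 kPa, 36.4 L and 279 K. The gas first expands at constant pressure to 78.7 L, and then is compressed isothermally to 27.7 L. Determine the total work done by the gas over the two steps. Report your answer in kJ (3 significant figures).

Step 1 (isobaric): W = PΔV = (248 kPa)(78.7 − 36.4 L) = 10490 J.
After step 1: P = 248 kPa, V = 78.7 L, T = 603.2 K.
Step 2 (isothermal): W = P₁V₁ ln(V₂/V₁) = (19518) ln(27.7/78.7) = -20380 J.
W_total = 10490 − 20380 = -9890 J.

W_total ≈ -9.89 kJ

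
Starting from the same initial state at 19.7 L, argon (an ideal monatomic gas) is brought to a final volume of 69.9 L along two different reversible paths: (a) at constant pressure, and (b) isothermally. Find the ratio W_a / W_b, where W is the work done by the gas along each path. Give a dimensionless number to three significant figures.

Path (a) isobaric: W = P₁(V₂ − V₁) → W_a/(P₁V₁) = 2.548.
Path (b) isothermal: W = P₁V₁ ln(V₂/V₁) → W_b/(P₁V₁) = 1.266.
W_a / W_b = 2.548 / 1.266 = 2.012.

W_a / W_b ≈ 2.01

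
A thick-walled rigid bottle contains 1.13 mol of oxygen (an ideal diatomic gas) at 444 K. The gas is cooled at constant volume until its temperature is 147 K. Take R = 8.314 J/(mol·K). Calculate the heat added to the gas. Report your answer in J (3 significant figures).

Q ≈ -6980 J

Constant volume ⇒ W = 0, so Q = ΔU = nCᵥΔT with Cᵥ = 5R/2 = 20.79 J/(mol·K).
ΔU = (1.13)(20.79)(147 − 444) = -6976 J.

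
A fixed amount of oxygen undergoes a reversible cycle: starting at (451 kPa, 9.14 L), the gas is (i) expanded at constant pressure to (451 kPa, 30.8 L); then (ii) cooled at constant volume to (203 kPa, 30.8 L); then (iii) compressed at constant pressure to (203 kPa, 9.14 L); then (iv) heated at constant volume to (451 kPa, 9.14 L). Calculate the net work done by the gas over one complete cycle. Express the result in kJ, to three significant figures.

Constant-volume legs do no work.
W(i) = (451)(30.8 − 9.14) = 9769 J; W(iii) = (203)(9.14 − 30.8) = -4397 J.
W_net = 9769 − 4397 = 5372 J (the clockwise enclosed area).

W_net ≈ 5.37 kJ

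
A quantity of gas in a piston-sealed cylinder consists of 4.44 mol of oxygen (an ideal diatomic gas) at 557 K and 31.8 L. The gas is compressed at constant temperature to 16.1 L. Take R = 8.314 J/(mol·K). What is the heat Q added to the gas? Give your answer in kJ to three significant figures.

Isothermal ⇒ ΔU = 0, so Q = W = nRT ln(V₂/V₁).
Q = (4.44)(8.314)(557) ln(16.1/31.8) = 20561 × -0.6806 = -13995 J.

Q ≈ -14.0 kJ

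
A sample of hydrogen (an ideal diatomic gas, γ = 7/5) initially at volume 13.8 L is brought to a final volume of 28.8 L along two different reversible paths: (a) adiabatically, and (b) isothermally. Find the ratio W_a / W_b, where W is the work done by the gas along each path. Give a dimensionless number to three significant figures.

Path (a) adiabatic: W = P₁V₁(1 − (V₁/V₂)^(γ−1))/(γ−1) → W_a/(P₁V₁) = 0.6373.
Path (b) isothermal: W = P₁V₁ ln(V₂/V₁) → W_b/(P₁V₁) = 0.7357.
W_a / W_b = 0.6373 / 0.7357 = 0.8663.

W_a / W_b ≈ 0.866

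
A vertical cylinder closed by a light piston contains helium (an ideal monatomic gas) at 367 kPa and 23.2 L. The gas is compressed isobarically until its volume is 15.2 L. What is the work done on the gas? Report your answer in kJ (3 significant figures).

Isobaric: W = P ΔV.
W = (367 kPa)(15.2 − 23.2 L) = (367)(-8) = -2936 J.
Work on gas = −W_by = 2936 J.

W ≈ 2.94 kJ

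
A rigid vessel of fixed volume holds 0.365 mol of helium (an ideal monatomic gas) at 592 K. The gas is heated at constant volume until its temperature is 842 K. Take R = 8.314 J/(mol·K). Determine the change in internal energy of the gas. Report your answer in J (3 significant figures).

Constant volume ⇒ W = 0, so Q = ΔU = nCᵥΔT with Cᵥ = 3R/2 = 12.47 J/(mol·K).
ΔU = (0.365)(12.47)(842 − 592) = 1138 J.

ΔU ≈ 1140 J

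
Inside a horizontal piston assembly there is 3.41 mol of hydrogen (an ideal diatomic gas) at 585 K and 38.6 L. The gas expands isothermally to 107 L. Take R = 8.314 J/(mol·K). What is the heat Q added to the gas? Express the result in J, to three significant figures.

Isothermal ⇒ ΔU = 0, so Q = W = nRT ln(V₂/V₁).
Q = (3.41)(8.314)(585) ln(107/38.6) = 16585 × 1.02 = 16910 J.

Q ≈ 16900 J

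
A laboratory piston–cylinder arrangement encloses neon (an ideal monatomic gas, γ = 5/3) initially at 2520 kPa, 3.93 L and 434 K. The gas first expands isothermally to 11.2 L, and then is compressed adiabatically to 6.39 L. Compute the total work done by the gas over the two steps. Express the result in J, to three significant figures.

Step 1 (isothermal): W = P₁V₁ ln(V₂/V₁) = (9904) ln(11.2/3.93) = 10372 J.
After step 1: P = 884.3 kPa, V = 11.2 L, T = 434 K.
Step 2 (adiabatic): W = (P₁V₁ − P₂V₂)/(γ−1) = (9904 − 14397)/0.667 = -6740 J.
W_total = 10372 − 6740 = 3632 J.

W_total ≈ 3630 J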